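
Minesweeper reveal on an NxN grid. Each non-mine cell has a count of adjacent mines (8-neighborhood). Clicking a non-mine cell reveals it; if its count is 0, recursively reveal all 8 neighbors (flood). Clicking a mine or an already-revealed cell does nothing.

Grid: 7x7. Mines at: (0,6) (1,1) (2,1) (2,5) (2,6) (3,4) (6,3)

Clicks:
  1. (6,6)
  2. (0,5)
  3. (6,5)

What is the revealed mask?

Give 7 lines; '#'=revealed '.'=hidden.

Answer: .....#.
.......
.......
.....##
....###
....###
....###

Derivation:
Click 1 (6,6) count=0: revealed 11 new [(3,5) (3,6) (4,4) (4,5) (4,6) (5,4) (5,5) (5,6) (6,4) (6,5) (6,6)] -> total=11
Click 2 (0,5) count=1: revealed 1 new [(0,5)] -> total=12
Click 3 (6,5) count=0: revealed 0 new [(none)] -> total=12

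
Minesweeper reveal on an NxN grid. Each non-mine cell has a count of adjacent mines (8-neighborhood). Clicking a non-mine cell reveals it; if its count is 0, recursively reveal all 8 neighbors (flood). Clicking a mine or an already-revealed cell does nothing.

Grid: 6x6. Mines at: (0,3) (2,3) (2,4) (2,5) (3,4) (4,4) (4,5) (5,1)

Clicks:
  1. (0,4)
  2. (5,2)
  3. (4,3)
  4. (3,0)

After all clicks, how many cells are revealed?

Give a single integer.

Click 1 (0,4) count=1: revealed 1 new [(0,4)] -> total=1
Click 2 (5,2) count=1: revealed 1 new [(5,2)] -> total=2
Click 3 (4,3) count=2: revealed 1 new [(4,3)] -> total=3
Click 4 (3,0) count=0: revealed 15 new [(0,0) (0,1) (0,2) (1,0) (1,1) (1,2) (2,0) (2,1) (2,2) (3,0) (3,1) (3,2) (4,0) (4,1) (4,2)] -> total=18

Answer: 18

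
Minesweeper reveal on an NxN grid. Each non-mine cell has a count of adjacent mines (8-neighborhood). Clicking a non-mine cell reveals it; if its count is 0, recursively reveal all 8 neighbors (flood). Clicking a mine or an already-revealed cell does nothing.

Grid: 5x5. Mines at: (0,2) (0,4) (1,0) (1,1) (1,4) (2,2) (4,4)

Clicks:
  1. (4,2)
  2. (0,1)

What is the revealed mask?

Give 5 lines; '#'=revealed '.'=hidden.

Answer: .#...
.....
##...
####.
####.

Derivation:
Click 1 (4,2) count=0: revealed 10 new [(2,0) (2,1) (3,0) (3,1) (3,2) (3,3) (4,0) (4,1) (4,2) (4,3)] -> total=10
Click 2 (0,1) count=3: revealed 1 new [(0,1)] -> total=11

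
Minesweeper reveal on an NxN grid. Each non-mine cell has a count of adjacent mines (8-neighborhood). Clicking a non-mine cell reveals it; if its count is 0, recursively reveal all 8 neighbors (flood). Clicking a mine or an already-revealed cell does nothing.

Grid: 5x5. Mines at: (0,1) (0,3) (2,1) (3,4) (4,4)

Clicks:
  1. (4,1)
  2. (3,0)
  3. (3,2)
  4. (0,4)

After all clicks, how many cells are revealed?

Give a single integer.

Answer: 9

Derivation:
Click 1 (4,1) count=0: revealed 8 new [(3,0) (3,1) (3,2) (3,3) (4,0) (4,1) (4,2) (4,3)] -> total=8
Click 2 (3,0) count=1: revealed 0 new [(none)] -> total=8
Click 3 (3,2) count=1: revealed 0 new [(none)] -> total=8
Click 4 (0,4) count=1: revealed 1 new [(0,4)] -> total=9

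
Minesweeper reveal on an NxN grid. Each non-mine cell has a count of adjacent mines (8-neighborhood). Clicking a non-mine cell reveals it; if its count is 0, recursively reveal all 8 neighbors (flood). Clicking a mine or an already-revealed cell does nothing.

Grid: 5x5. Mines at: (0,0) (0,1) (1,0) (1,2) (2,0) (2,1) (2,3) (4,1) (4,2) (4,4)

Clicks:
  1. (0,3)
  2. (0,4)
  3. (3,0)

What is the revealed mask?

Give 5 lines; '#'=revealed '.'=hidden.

Answer: ...##
...##
.....
#....
.....

Derivation:
Click 1 (0,3) count=1: revealed 1 new [(0,3)] -> total=1
Click 2 (0,4) count=0: revealed 3 new [(0,4) (1,3) (1,4)] -> total=4
Click 3 (3,0) count=3: revealed 1 new [(3,0)] -> total=5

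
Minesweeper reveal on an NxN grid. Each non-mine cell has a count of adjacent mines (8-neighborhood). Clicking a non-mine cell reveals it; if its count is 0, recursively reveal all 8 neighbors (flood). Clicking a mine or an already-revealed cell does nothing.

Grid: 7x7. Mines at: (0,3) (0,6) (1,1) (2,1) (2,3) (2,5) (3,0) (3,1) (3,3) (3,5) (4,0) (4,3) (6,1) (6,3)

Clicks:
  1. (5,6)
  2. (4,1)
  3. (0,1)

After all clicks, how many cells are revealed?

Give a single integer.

Answer: 11

Derivation:
Click 1 (5,6) count=0: revealed 9 new [(4,4) (4,5) (4,6) (5,4) (5,5) (5,6) (6,4) (6,5) (6,6)] -> total=9
Click 2 (4,1) count=3: revealed 1 new [(4,1)] -> total=10
Click 3 (0,1) count=1: revealed 1 new [(0,1)] -> total=11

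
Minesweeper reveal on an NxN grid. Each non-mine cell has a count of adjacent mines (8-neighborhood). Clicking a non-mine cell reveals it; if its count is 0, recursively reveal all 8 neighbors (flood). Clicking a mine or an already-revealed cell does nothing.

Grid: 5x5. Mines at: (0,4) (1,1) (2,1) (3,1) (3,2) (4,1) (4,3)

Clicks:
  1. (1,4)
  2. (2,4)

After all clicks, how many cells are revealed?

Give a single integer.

Answer: 6

Derivation:
Click 1 (1,4) count=1: revealed 1 new [(1,4)] -> total=1
Click 2 (2,4) count=0: revealed 5 new [(1,3) (2,3) (2,4) (3,3) (3,4)] -> total=6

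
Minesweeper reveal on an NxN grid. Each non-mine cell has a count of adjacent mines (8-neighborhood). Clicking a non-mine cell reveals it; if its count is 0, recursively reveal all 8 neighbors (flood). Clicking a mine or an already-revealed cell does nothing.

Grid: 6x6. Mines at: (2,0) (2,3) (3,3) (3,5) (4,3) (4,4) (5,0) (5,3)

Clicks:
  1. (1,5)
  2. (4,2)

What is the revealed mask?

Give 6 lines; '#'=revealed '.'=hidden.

Click 1 (1,5) count=0: revealed 14 new [(0,0) (0,1) (0,2) (0,3) (0,4) (0,5) (1,0) (1,1) (1,2) (1,3) (1,4) (1,5) (2,4) (2,5)] -> total=14
Click 2 (4,2) count=3: revealed 1 new [(4,2)] -> total=15

Answer: ######
######
....##
......
..#...
......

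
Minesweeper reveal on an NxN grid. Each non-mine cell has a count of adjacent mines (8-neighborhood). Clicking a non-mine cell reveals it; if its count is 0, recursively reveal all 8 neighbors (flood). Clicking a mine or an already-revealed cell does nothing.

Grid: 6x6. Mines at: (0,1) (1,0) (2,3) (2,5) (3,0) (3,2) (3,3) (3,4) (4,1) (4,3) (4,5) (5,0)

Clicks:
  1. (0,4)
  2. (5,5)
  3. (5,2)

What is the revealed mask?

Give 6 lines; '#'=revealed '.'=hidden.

Answer: ..####
..####
......
......
......
..#..#

Derivation:
Click 1 (0,4) count=0: revealed 8 new [(0,2) (0,3) (0,4) (0,5) (1,2) (1,3) (1,4) (1,5)] -> total=8
Click 2 (5,5) count=1: revealed 1 new [(5,5)] -> total=9
Click 3 (5,2) count=2: revealed 1 new [(5,2)] -> total=10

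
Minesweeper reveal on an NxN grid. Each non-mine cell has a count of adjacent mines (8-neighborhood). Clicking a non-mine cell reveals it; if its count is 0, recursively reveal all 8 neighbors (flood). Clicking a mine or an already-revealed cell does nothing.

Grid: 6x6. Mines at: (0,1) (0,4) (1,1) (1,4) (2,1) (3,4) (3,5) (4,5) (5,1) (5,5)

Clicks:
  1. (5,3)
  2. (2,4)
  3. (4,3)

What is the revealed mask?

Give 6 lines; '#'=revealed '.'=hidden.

Answer: ......
......
....#.
......
..###.
..###.

Derivation:
Click 1 (5,3) count=0: revealed 6 new [(4,2) (4,3) (4,4) (5,2) (5,3) (5,4)] -> total=6
Click 2 (2,4) count=3: revealed 1 new [(2,4)] -> total=7
Click 3 (4,3) count=1: revealed 0 new [(none)] -> total=7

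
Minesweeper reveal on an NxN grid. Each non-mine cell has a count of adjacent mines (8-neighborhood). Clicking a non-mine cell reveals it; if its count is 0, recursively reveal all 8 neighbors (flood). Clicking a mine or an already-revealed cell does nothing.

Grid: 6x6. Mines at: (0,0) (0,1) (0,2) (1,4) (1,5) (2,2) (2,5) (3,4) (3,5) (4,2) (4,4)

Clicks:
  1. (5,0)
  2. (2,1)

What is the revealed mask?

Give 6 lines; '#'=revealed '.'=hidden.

Click 1 (5,0) count=0: revealed 10 new [(1,0) (1,1) (2,0) (2,1) (3,0) (3,1) (4,0) (4,1) (5,0) (5,1)] -> total=10
Click 2 (2,1) count=1: revealed 0 new [(none)] -> total=10

Answer: ......
##....
##....
##....
##....
##....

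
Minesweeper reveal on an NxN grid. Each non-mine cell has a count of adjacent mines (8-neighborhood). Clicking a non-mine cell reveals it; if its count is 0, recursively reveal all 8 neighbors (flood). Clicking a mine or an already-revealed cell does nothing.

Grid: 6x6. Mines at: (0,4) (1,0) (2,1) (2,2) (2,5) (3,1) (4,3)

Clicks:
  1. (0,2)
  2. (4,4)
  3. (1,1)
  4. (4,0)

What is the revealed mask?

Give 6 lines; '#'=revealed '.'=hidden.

Answer: .###..
.###..
......
......
#...#.
......

Derivation:
Click 1 (0,2) count=0: revealed 6 new [(0,1) (0,2) (0,3) (1,1) (1,2) (1,3)] -> total=6
Click 2 (4,4) count=1: revealed 1 new [(4,4)] -> total=7
Click 3 (1,1) count=3: revealed 0 new [(none)] -> total=7
Click 4 (4,0) count=1: revealed 1 new [(4,0)] -> total=8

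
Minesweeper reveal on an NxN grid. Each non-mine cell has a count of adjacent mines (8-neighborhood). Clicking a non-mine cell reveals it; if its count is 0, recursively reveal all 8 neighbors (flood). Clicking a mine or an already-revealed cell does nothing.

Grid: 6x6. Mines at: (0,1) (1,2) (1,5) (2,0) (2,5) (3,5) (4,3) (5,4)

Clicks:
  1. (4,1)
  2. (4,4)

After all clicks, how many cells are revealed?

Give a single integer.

Click 1 (4,1) count=0: revealed 9 new [(3,0) (3,1) (3,2) (4,0) (4,1) (4,2) (5,0) (5,1) (5,2)] -> total=9
Click 2 (4,4) count=3: revealed 1 new [(4,4)] -> total=10

Answer: 10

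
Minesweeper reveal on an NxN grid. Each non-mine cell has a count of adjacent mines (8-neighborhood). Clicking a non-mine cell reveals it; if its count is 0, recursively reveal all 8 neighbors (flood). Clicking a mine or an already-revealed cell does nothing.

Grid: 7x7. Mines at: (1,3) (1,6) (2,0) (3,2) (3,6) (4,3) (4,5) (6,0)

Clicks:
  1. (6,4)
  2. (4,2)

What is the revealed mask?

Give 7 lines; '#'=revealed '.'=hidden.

Click 1 (6,4) count=0: revealed 12 new [(5,1) (5,2) (5,3) (5,4) (5,5) (5,6) (6,1) (6,2) (6,3) (6,4) (6,5) (6,6)] -> total=12
Click 2 (4,2) count=2: revealed 1 new [(4,2)] -> total=13

Answer: .......
.......
.......
.......
..#....
.######
.######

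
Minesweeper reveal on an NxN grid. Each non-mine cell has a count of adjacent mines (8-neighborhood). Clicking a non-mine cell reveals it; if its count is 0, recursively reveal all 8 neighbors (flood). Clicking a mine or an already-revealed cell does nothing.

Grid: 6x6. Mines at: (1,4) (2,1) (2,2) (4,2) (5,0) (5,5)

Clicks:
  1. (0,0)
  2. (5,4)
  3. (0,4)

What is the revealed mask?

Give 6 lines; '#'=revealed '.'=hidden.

Click 1 (0,0) count=0: revealed 8 new [(0,0) (0,1) (0,2) (0,3) (1,0) (1,1) (1,2) (1,3)] -> total=8
Click 2 (5,4) count=1: revealed 1 new [(5,4)] -> total=9
Click 3 (0,4) count=1: revealed 1 new [(0,4)] -> total=10

Answer: #####.
####..
......
......
......
....#.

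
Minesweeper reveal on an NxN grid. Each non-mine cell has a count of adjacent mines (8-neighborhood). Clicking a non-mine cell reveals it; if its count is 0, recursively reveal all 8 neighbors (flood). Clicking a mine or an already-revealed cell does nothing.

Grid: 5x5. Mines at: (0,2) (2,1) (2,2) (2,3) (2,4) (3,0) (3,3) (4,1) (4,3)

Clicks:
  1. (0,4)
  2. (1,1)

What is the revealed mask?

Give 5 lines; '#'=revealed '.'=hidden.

Click 1 (0,4) count=0: revealed 4 new [(0,3) (0,4) (1,3) (1,4)] -> total=4
Click 2 (1,1) count=3: revealed 1 new [(1,1)] -> total=5

Answer: ...##
.#.##
.....
.....
.....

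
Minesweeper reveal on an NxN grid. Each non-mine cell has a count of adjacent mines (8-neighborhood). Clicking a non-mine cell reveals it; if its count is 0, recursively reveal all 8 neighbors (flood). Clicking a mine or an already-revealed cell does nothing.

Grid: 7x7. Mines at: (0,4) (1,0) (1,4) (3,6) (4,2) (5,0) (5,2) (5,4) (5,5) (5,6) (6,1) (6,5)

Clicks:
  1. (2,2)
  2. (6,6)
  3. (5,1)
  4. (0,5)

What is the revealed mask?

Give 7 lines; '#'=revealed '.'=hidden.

Answer: .###.#.
.###...
.###...
.###...
.......
.#.....
......#

Derivation:
Click 1 (2,2) count=0: revealed 12 new [(0,1) (0,2) (0,3) (1,1) (1,2) (1,3) (2,1) (2,2) (2,3) (3,1) (3,2) (3,3)] -> total=12
Click 2 (6,6) count=3: revealed 1 new [(6,6)] -> total=13
Click 3 (5,1) count=4: revealed 1 new [(5,1)] -> total=14
Click 4 (0,5) count=2: revealed 1 new [(0,5)] -> total=15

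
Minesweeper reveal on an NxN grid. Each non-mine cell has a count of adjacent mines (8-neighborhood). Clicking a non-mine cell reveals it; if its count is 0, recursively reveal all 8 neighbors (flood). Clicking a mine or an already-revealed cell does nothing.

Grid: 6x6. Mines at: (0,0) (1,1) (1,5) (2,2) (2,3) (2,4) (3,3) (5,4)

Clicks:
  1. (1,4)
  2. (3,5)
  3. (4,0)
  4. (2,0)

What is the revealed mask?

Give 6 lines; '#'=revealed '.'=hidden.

Answer: ......
....#.
##....
###..#
####..
####..

Derivation:
Click 1 (1,4) count=3: revealed 1 new [(1,4)] -> total=1
Click 2 (3,5) count=1: revealed 1 new [(3,5)] -> total=2
Click 3 (4,0) count=0: revealed 13 new [(2,0) (2,1) (3,0) (3,1) (3,2) (4,0) (4,1) (4,2) (4,3) (5,0) (5,1) (5,2) (5,3)] -> total=15
Click 4 (2,0) count=1: revealed 0 new [(none)] -> total=15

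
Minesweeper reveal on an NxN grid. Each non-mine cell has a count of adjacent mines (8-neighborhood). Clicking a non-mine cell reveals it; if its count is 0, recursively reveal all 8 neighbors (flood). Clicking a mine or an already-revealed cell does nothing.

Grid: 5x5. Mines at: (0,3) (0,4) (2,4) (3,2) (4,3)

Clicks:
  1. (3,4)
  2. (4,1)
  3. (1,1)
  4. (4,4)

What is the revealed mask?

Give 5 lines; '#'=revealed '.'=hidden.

Answer: ###..
###..
###..
##..#
##..#

Derivation:
Click 1 (3,4) count=2: revealed 1 new [(3,4)] -> total=1
Click 2 (4,1) count=1: revealed 1 new [(4,1)] -> total=2
Click 3 (1,1) count=0: revealed 12 new [(0,0) (0,1) (0,2) (1,0) (1,1) (1,2) (2,0) (2,1) (2,2) (3,0) (3,1) (4,0)] -> total=14
Click 4 (4,4) count=1: revealed 1 new [(4,4)] -> total=15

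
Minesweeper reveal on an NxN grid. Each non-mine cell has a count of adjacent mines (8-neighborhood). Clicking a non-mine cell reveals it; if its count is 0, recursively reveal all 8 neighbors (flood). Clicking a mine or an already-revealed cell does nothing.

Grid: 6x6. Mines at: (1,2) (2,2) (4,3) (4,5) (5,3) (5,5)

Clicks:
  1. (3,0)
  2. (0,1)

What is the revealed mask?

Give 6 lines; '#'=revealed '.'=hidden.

Click 1 (3,0) count=0: revealed 15 new [(0,0) (0,1) (1,0) (1,1) (2,0) (2,1) (3,0) (3,1) (3,2) (4,0) (4,1) (4,2) (5,0) (5,1) (5,2)] -> total=15
Click 2 (0,1) count=1: revealed 0 new [(none)] -> total=15

Answer: ##....
##....
##....
###...
###...
###...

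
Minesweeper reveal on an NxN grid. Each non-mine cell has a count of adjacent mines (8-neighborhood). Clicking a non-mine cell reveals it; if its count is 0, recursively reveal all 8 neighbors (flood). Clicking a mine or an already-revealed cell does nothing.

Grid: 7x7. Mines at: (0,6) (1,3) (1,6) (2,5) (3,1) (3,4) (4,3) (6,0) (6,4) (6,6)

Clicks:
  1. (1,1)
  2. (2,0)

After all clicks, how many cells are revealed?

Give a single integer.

Click 1 (1,1) count=0: revealed 9 new [(0,0) (0,1) (0,2) (1,0) (1,1) (1,2) (2,0) (2,1) (2,2)] -> total=9
Click 2 (2,0) count=1: revealed 0 new [(none)] -> total=9

Answer: 9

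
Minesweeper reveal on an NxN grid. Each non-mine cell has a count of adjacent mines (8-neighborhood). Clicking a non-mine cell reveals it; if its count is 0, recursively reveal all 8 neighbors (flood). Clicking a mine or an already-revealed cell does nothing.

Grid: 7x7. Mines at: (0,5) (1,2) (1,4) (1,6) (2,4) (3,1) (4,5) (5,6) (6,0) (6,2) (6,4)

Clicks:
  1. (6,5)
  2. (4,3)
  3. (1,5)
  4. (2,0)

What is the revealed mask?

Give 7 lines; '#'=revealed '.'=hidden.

Click 1 (6,5) count=2: revealed 1 new [(6,5)] -> total=1
Click 2 (4,3) count=0: revealed 9 new [(3,2) (3,3) (3,4) (4,2) (4,3) (4,4) (5,2) (5,3) (5,4)] -> total=10
Click 3 (1,5) count=4: revealed 1 new [(1,5)] -> total=11
Click 4 (2,0) count=1: revealed 1 new [(2,0)] -> total=12

Answer: .......
.....#.
#......
..###..
..###..
..###..
.....#.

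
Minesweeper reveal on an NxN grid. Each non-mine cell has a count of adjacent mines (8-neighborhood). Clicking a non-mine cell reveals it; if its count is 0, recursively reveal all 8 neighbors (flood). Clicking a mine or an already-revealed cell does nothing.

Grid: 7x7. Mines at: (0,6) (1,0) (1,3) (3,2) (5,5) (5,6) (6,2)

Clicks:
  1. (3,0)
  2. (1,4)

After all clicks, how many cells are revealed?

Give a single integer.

Click 1 (3,0) count=0: revealed 10 new [(2,0) (2,1) (3,0) (3,1) (4,0) (4,1) (5,0) (5,1) (6,0) (6,1)] -> total=10
Click 2 (1,4) count=1: revealed 1 new [(1,4)] -> total=11

Answer: 11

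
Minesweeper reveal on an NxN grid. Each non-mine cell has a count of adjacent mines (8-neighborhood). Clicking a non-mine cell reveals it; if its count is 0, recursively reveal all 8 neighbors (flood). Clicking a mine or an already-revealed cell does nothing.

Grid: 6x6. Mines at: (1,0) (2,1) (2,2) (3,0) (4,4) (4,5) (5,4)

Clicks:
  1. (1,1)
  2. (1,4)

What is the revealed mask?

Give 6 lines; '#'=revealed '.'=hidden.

Click 1 (1,1) count=3: revealed 1 new [(1,1)] -> total=1
Click 2 (1,4) count=0: revealed 15 new [(0,1) (0,2) (0,3) (0,4) (0,5) (1,2) (1,3) (1,4) (1,5) (2,3) (2,4) (2,5) (3,3) (3,4) (3,5)] -> total=16

Answer: .#####
.#####
...###
...###
......
......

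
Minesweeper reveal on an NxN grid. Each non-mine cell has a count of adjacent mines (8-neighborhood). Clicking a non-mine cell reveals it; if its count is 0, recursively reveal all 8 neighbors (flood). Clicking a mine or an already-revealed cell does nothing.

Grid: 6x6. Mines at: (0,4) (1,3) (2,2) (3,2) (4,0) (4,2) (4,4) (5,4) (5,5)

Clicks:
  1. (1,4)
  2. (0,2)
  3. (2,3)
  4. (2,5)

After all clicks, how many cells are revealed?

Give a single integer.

Click 1 (1,4) count=2: revealed 1 new [(1,4)] -> total=1
Click 2 (0,2) count=1: revealed 1 new [(0,2)] -> total=2
Click 3 (2,3) count=3: revealed 1 new [(2,3)] -> total=3
Click 4 (2,5) count=0: revealed 5 new [(1,5) (2,4) (2,5) (3,4) (3,5)] -> total=8

Answer: 8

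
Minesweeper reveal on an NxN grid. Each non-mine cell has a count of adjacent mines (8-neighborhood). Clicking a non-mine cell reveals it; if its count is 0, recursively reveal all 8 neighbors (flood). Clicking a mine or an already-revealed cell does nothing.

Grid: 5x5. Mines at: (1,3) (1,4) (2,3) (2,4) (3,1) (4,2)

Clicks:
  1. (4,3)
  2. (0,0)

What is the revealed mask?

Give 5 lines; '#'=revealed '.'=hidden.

Answer: ###..
###..
###..
.....
...#.

Derivation:
Click 1 (4,3) count=1: revealed 1 new [(4,3)] -> total=1
Click 2 (0,0) count=0: revealed 9 new [(0,0) (0,1) (0,2) (1,0) (1,1) (1,2) (2,0) (2,1) (2,2)] -> total=10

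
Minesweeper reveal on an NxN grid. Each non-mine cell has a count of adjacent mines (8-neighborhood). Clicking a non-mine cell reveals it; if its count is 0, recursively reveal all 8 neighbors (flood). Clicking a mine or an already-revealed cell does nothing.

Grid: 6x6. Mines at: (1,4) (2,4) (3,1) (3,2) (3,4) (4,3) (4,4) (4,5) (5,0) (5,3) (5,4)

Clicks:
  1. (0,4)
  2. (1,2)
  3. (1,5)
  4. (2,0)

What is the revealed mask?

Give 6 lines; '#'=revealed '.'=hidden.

Answer: #####.
####.#
####..
......
......
......

Derivation:
Click 1 (0,4) count=1: revealed 1 new [(0,4)] -> total=1
Click 2 (1,2) count=0: revealed 12 new [(0,0) (0,1) (0,2) (0,3) (1,0) (1,1) (1,2) (1,3) (2,0) (2,1) (2,2) (2,3)] -> total=13
Click 3 (1,5) count=2: revealed 1 new [(1,5)] -> total=14
Click 4 (2,0) count=1: revealed 0 new [(none)] -> total=14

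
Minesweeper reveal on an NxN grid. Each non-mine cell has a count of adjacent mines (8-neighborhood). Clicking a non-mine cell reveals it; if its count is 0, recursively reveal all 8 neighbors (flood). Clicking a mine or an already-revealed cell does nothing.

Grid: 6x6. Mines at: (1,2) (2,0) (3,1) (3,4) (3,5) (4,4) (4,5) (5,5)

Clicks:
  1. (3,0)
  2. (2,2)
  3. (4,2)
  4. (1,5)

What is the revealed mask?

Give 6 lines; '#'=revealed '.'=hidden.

Click 1 (3,0) count=2: revealed 1 new [(3,0)] -> total=1
Click 2 (2,2) count=2: revealed 1 new [(2,2)] -> total=2
Click 3 (4,2) count=1: revealed 1 new [(4,2)] -> total=3
Click 4 (1,5) count=0: revealed 9 new [(0,3) (0,4) (0,5) (1,3) (1,4) (1,5) (2,3) (2,4) (2,5)] -> total=12

Answer: ...###
...###
..####
#.....
..#...
......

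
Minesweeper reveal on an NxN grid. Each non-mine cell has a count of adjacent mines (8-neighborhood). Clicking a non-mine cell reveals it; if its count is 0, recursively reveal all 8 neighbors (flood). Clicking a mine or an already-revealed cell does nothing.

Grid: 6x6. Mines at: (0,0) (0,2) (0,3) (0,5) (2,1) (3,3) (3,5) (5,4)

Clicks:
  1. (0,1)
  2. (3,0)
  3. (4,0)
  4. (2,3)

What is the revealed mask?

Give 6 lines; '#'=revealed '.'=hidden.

Answer: .#....
......
...#..
###...
####..
####..

Derivation:
Click 1 (0,1) count=2: revealed 1 new [(0,1)] -> total=1
Click 2 (3,0) count=1: revealed 1 new [(3,0)] -> total=2
Click 3 (4,0) count=0: revealed 10 new [(3,1) (3,2) (4,0) (4,1) (4,2) (4,3) (5,0) (5,1) (5,2) (5,3)] -> total=12
Click 4 (2,3) count=1: revealed 1 new [(2,3)] -> total=13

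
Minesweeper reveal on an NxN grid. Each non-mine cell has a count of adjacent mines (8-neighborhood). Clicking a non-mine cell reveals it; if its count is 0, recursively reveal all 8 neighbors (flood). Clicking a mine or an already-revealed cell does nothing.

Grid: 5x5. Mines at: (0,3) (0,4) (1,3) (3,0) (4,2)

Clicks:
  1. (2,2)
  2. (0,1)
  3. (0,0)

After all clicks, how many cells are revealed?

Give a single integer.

Answer: 9

Derivation:
Click 1 (2,2) count=1: revealed 1 new [(2,2)] -> total=1
Click 2 (0,1) count=0: revealed 8 new [(0,0) (0,1) (0,2) (1,0) (1,1) (1,2) (2,0) (2,1)] -> total=9
Click 3 (0,0) count=0: revealed 0 new [(none)] -> total=9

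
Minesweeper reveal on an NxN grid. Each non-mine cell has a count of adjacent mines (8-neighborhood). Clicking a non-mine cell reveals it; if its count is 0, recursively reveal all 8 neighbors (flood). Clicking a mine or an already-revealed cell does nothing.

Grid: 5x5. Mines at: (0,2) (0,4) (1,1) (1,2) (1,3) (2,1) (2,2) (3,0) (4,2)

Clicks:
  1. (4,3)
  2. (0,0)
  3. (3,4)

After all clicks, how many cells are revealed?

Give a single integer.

Answer: 7

Derivation:
Click 1 (4,3) count=1: revealed 1 new [(4,3)] -> total=1
Click 2 (0,0) count=1: revealed 1 new [(0,0)] -> total=2
Click 3 (3,4) count=0: revealed 5 new [(2,3) (2,4) (3,3) (3,4) (4,4)] -> total=7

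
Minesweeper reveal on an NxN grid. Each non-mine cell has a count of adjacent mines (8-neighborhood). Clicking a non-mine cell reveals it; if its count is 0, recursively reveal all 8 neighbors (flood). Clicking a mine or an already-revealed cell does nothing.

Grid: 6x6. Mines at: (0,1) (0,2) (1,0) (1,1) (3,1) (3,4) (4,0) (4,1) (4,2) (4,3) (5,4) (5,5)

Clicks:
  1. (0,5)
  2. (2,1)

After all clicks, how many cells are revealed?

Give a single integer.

Answer: 10

Derivation:
Click 1 (0,5) count=0: revealed 9 new [(0,3) (0,4) (0,5) (1,3) (1,4) (1,5) (2,3) (2,4) (2,5)] -> total=9
Click 2 (2,1) count=3: revealed 1 new [(2,1)] -> total=10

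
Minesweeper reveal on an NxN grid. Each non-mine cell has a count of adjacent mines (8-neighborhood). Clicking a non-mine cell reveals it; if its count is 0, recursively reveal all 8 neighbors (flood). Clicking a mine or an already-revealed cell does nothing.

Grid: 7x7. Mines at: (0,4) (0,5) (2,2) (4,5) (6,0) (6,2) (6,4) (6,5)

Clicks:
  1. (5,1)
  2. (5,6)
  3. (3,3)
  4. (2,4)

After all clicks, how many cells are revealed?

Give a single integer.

Answer: 14

Derivation:
Click 1 (5,1) count=2: revealed 1 new [(5,1)] -> total=1
Click 2 (5,6) count=2: revealed 1 new [(5,6)] -> total=2
Click 3 (3,3) count=1: revealed 1 new [(3,3)] -> total=3
Click 4 (2,4) count=0: revealed 11 new [(1,3) (1,4) (1,5) (1,6) (2,3) (2,4) (2,5) (2,6) (3,4) (3,5) (3,6)] -> total=14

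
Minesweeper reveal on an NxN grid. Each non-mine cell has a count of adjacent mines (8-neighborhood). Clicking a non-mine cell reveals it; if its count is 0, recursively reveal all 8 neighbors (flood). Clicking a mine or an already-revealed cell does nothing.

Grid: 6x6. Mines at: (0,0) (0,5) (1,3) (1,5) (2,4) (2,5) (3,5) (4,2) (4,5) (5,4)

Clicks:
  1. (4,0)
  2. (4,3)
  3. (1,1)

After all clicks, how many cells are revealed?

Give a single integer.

Click 1 (4,0) count=0: revealed 13 new [(1,0) (1,1) (1,2) (2,0) (2,1) (2,2) (3,0) (3,1) (3,2) (4,0) (4,1) (5,0) (5,1)] -> total=13
Click 2 (4,3) count=2: revealed 1 new [(4,3)] -> total=14
Click 3 (1,1) count=1: revealed 0 new [(none)] -> total=14

Answer: 14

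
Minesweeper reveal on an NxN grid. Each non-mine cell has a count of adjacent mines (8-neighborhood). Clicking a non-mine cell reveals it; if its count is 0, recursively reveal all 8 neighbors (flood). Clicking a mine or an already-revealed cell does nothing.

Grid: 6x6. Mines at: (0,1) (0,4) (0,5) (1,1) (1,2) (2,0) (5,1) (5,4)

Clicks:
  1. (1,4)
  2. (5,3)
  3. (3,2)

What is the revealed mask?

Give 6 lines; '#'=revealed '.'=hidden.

Click 1 (1,4) count=2: revealed 1 new [(1,4)] -> total=1
Click 2 (5,3) count=1: revealed 1 new [(5,3)] -> total=2
Click 3 (3,2) count=0: revealed 17 new [(1,3) (1,5) (2,1) (2,2) (2,3) (2,4) (2,5) (3,1) (3,2) (3,3) (3,4) (3,5) (4,1) (4,2) (4,3) (4,4) (4,5)] -> total=19

Answer: ......
...###
.#####
.#####
.#####
...#..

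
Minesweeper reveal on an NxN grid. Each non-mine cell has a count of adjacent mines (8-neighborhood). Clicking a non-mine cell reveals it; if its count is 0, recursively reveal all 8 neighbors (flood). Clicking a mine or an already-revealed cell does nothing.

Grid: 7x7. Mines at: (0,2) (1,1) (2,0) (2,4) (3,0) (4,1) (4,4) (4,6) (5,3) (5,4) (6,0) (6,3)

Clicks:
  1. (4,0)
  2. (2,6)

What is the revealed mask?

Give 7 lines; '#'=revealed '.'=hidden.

Answer: ...####
...####
.....##
.....##
#......
.......
.......

Derivation:
Click 1 (4,0) count=2: revealed 1 new [(4,0)] -> total=1
Click 2 (2,6) count=0: revealed 12 new [(0,3) (0,4) (0,5) (0,6) (1,3) (1,4) (1,5) (1,6) (2,5) (2,6) (3,5) (3,6)] -> total=13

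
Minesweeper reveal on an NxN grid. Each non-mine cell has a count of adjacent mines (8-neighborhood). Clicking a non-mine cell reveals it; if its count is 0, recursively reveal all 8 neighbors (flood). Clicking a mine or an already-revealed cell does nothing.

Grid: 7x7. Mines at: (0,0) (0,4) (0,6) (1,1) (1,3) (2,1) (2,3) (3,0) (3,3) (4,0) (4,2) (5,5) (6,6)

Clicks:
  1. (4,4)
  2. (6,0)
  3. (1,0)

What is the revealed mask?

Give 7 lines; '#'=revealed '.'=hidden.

Answer: .......
#......
.......
.......
....#..
#####..
#####..

Derivation:
Click 1 (4,4) count=2: revealed 1 new [(4,4)] -> total=1
Click 2 (6,0) count=0: revealed 10 new [(5,0) (5,1) (5,2) (5,3) (5,4) (6,0) (6,1) (6,2) (6,3) (6,4)] -> total=11
Click 3 (1,0) count=3: revealed 1 new [(1,0)] -> total=12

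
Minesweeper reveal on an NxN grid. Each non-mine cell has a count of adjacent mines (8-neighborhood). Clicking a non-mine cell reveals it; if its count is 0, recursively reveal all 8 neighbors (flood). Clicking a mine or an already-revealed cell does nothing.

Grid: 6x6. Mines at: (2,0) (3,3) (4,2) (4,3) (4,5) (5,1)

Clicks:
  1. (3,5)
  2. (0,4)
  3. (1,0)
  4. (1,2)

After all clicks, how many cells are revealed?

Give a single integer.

Click 1 (3,5) count=1: revealed 1 new [(3,5)] -> total=1
Click 2 (0,4) count=0: revealed 18 new [(0,0) (0,1) (0,2) (0,3) (0,4) (0,5) (1,0) (1,1) (1,2) (1,3) (1,4) (1,5) (2,1) (2,2) (2,3) (2,4) (2,5) (3,4)] -> total=19
Click 3 (1,0) count=1: revealed 0 new [(none)] -> total=19
Click 4 (1,2) count=0: revealed 0 new [(none)] -> total=19

Answer: 19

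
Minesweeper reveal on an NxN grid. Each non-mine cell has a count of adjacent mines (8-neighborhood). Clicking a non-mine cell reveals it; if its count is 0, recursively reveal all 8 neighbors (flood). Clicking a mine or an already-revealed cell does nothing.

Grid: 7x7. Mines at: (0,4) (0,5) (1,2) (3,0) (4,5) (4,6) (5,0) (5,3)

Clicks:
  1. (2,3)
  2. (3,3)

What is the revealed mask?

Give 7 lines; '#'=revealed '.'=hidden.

Answer: .......
...####
.######
.######
.####..
.......
.......

Derivation:
Click 1 (2,3) count=1: revealed 1 new [(2,3)] -> total=1
Click 2 (3,3) count=0: revealed 19 new [(1,3) (1,4) (1,5) (1,6) (2,1) (2,2) (2,4) (2,5) (2,6) (3,1) (3,2) (3,3) (3,4) (3,5) (3,6) (4,1) (4,2) (4,3) (4,4)] -> total=20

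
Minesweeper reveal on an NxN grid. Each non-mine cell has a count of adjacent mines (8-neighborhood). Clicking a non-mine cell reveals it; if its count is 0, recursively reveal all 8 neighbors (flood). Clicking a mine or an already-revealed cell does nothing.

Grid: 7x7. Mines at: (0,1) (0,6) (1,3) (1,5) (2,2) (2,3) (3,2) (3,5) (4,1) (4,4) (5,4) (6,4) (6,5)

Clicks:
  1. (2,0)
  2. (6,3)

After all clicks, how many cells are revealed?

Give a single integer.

Click 1 (2,0) count=0: revealed 6 new [(1,0) (1,1) (2,0) (2,1) (3,0) (3,1)] -> total=6
Click 2 (6,3) count=2: revealed 1 new [(6,3)] -> total=7

Answer: 7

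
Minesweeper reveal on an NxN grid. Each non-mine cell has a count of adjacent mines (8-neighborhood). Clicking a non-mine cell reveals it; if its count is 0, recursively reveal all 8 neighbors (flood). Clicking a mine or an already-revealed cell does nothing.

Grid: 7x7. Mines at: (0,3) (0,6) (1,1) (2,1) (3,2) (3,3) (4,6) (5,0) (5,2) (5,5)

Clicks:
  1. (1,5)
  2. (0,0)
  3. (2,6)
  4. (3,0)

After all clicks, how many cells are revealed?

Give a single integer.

Click 1 (1,5) count=1: revealed 1 new [(1,5)] -> total=1
Click 2 (0,0) count=1: revealed 1 new [(0,0)] -> total=2
Click 3 (2,6) count=0: revealed 8 new [(1,4) (1,6) (2,4) (2,5) (2,6) (3,4) (3,5) (3,6)] -> total=10
Click 4 (3,0) count=1: revealed 1 new [(3,0)] -> total=11

Answer: 11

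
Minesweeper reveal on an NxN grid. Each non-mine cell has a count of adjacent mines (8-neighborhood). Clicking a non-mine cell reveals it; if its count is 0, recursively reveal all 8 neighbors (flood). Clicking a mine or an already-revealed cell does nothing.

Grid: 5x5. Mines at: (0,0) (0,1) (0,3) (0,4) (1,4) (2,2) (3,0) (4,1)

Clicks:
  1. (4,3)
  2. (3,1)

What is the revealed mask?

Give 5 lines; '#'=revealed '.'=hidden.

Answer: .....
.....
...##
.####
..###

Derivation:
Click 1 (4,3) count=0: revealed 8 new [(2,3) (2,4) (3,2) (3,3) (3,4) (4,2) (4,3) (4,4)] -> total=8
Click 2 (3,1) count=3: revealed 1 new [(3,1)] -> total=9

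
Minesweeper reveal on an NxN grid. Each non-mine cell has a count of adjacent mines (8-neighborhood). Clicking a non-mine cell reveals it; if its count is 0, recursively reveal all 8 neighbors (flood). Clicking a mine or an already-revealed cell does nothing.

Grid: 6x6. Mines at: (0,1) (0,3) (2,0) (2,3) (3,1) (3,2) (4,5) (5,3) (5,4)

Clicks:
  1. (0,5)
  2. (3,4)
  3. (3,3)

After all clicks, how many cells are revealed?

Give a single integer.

Answer: 9

Derivation:
Click 1 (0,5) count=0: revealed 8 new [(0,4) (0,5) (1,4) (1,5) (2,4) (2,5) (3,4) (3,5)] -> total=8
Click 2 (3,4) count=2: revealed 0 new [(none)] -> total=8
Click 3 (3,3) count=2: revealed 1 new [(3,3)] -> total=9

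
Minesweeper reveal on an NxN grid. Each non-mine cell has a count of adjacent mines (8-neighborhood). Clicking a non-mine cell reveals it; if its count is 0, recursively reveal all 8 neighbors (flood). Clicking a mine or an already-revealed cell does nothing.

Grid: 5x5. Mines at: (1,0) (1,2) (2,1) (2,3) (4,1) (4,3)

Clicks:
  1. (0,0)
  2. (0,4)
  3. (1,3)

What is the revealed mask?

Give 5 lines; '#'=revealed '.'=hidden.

Answer: #..##
...##
.....
.....
.....

Derivation:
Click 1 (0,0) count=1: revealed 1 new [(0,0)] -> total=1
Click 2 (0,4) count=0: revealed 4 new [(0,3) (0,4) (1,3) (1,4)] -> total=5
Click 3 (1,3) count=2: revealed 0 new [(none)] -> total=5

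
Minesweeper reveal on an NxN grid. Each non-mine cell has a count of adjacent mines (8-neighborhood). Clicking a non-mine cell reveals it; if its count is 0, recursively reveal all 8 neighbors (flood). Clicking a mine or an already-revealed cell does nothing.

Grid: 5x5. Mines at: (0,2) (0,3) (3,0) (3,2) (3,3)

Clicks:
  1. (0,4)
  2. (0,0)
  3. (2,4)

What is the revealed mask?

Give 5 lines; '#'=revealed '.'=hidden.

Answer: ##..#
##...
##..#
.....
.....

Derivation:
Click 1 (0,4) count=1: revealed 1 new [(0,4)] -> total=1
Click 2 (0,0) count=0: revealed 6 new [(0,0) (0,1) (1,0) (1,1) (2,0) (2,1)] -> total=7
Click 3 (2,4) count=1: revealed 1 new [(2,4)] -> total=8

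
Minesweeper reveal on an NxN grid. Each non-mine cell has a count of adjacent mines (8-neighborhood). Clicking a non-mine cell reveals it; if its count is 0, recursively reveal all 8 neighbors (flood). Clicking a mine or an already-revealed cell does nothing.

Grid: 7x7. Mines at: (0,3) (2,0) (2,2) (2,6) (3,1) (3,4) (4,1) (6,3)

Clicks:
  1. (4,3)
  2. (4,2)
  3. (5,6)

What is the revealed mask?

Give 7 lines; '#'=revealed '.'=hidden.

Answer: .......
.......
.......
.....##
..#####
....###
....###

Derivation:
Click 1 (4,3) count=1: revealed 1 new [(4,3)] -> total=1
Click 2 (4,2) count=2: revealed 1 new [(4,2)] -> total=2
Click 3 (5,6) count=0: revealed 11 new [(3,5) (3,6) (4,4) (4,5) (4,6) (5,4) (5,5) (5,6) (6,4) (6,5) (6,6)] -> total=13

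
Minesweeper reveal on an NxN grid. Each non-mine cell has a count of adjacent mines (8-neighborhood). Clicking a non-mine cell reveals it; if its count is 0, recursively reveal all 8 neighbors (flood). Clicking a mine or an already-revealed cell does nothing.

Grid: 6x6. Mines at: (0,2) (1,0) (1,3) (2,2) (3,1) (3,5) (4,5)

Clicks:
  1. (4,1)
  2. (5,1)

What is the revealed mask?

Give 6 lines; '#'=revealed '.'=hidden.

Click 1 (4,1) count=1: revealed 1 new [(4,1)] -> total=1
Click 2 (5,1) count=0: revealed 12 new [(3,2) (3,3) (3,4) (4,0) (4,2) (4,3) (4,4) (5,0) (5,1) (5,2) (5,3) (5,4)] -> total=13

Answer: ......
......
......
..###.
#####.
#####.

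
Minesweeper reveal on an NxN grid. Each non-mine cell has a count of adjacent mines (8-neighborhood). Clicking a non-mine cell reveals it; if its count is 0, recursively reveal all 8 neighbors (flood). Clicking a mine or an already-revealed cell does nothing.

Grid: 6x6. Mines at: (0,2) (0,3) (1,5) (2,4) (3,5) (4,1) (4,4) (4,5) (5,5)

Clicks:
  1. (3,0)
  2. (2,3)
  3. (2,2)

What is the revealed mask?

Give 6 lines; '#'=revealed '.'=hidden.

Click 1 (3,0) count=1: revealed 1 new [(3,0)] -> total=1
Click 2 (2,3) count=1: revealed 1 new [(2,3)] -> total=2
Click 3 (2,2) count=0: revealed 12 new [(0,0) (0,1) (1,0) (1,1) (1,2) (1,3) (2,0) (2,1) (2,2) (3,1) (3,2) (3,3)] -> total=14

Answer: ##....
####..
####..
####..
......
......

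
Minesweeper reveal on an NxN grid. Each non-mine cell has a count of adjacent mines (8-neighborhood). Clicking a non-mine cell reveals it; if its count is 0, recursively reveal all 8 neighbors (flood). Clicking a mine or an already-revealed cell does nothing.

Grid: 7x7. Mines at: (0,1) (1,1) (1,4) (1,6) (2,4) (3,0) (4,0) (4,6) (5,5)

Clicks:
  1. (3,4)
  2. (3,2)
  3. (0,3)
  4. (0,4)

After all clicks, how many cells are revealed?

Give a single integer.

Answer: 23

Derivation:
Click 1 (3,4) count=1: revealed 1 new [(3,4)] -> total=1
Click 2 (3,2) count=0: revealed 20 new [(2,1) (2,2) (2,3) (3,1) (3,2) (3,3) (4,1) (4,2) (4,3) (4,4) (5,0) (5,1) (5,2) (5,3) (5,4) (6,0) (6,1) (6,2) (6,3) (6,4)] -> total=21
Click 3 (0,3) count=1: revealed 1 new [(0,3)] -> total=22
Click 4 (0,4) count=1: revealed 1 new [(0,4)] -> total=23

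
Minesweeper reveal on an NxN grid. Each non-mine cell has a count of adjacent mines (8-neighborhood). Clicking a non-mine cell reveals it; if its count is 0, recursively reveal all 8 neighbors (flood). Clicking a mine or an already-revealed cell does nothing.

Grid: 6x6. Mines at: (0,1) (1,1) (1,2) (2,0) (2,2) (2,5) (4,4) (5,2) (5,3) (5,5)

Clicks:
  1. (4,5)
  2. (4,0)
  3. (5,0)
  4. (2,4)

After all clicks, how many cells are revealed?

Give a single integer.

Answer: 8

Derivation:
Click 1 (4,5) count=2: revealed 1 new [(4,5)] -> total=1
Click 2 (4,0) count=0: revealed 6 new [(3,0) (3,1) (4,0) (4,1) (5,0) (5,1)] -> total=7
Click 3 (5,0) count=0: revealed 0 new [(none)] -> total=7
Click 4 (2,4) count=1: revealed 1 new [(2,4)] -> total=8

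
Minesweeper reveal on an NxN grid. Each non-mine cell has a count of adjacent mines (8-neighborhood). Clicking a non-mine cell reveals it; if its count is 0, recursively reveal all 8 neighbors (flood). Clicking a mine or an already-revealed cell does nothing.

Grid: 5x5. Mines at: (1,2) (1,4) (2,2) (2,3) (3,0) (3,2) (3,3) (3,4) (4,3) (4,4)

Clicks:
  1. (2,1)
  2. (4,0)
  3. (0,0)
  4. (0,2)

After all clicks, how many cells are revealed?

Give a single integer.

Answer: 8

Derivation:
Click 1 (2,1) count=4: revealed 1 new [(2,1)] -> total=1
Click 2 (4,0) count=1: revealed 1 new [(4,0)] -> total=2
Click 3 (0,0) count=0: revealed 5 new [(0,0) (0,1) (1,0) (1,1) (2,0)] -> total=7
Click 4 (0,2) count=1: revealed 1 new [(0,2)] -> total=8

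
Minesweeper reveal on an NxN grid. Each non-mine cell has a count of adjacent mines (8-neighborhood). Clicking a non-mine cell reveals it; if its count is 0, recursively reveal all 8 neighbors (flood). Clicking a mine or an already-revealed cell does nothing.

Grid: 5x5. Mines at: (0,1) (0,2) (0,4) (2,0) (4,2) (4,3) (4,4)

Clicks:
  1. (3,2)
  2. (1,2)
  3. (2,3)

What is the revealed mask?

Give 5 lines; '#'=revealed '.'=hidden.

Click 1 (3,2) count=2: revealed 1 new [(3,2)] -> total=1
Click 2 (1,2) count=2: revealed 1 new [(1,2)] -> total=2
Click 3 (2,3) count=0: revealed 10 new [(1,1) (1,3) (1,4) (2,1) (2,2) (2,3) (2,4) (3,1) (3,3) (3,4)] -> total=12

Answer: .....
.####
.####
.####
.....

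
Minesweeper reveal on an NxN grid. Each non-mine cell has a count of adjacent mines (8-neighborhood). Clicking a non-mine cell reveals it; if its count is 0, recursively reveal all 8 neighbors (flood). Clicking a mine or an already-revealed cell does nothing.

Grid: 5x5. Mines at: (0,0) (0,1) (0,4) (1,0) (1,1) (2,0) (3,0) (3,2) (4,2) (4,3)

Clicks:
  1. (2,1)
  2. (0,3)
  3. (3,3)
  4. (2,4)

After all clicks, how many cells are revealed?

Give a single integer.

Click 1 (2,1) count=5: revealed 1 new [(2,1)] -> total=1
Click 2 (0,3) count=1: revealed 1 new [(0,3)] -> total=2
Click 3 (3,3) count=3: revealed 1 new [(3,3)] -> total=3
Click 4 (2,4) count=0: revealed 5 new [(1,3) (1,4) (2,3) (2,4) (3,4)] -> total=8

Answer: 8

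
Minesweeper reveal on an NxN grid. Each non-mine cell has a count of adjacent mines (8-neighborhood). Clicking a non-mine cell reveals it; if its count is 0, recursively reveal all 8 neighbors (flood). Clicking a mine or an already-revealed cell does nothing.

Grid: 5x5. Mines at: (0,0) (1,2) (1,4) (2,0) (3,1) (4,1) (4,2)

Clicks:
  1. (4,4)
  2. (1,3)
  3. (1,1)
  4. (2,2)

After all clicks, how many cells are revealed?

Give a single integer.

Answer: 9

Derivation:
Click 1 (4,4) count=0: revealed 6 new [(2,3) (2,4) (3,3) (3,4) (4,3) (4,4)] -> total=6
Click 2 (1,3) count=2: revealed 1 new [(1,3)] -> total=7
Click 3 (1,1) count=3: revealed 1 new [(1,1)] -> total=8
Click 4 (2,2) count=2: revealed 1 new [(2,2)] -> total=9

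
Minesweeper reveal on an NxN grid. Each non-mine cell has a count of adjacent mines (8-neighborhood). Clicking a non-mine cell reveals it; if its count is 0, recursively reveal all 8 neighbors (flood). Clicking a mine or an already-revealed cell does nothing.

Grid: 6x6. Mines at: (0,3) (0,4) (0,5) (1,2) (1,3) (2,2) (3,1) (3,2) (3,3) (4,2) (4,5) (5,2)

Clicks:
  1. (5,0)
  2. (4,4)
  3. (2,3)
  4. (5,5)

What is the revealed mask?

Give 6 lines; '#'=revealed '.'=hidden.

Click 1 (5,0) count=0: revealed 4 new [(4,0) (4,1) (5,0) (5,1)] -> total=4
Click 2 (4,4) count=2: revealed 1 new [(4,4)] -> total=5
Click 3 (2,3) count=5: revealed 1 new [(2,3)] -> total=6
Click 4 (5,5) count=1: revealed 1 new [(5,5)] -> total=7

Answer: ......
......
...#..
......
##..#.
##...#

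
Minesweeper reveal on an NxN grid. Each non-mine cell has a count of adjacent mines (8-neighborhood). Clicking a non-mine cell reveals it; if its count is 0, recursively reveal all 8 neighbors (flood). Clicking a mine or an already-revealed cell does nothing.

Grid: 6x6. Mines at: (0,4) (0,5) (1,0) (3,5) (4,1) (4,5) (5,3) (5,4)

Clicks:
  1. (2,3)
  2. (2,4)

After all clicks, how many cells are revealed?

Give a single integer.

Click 1 (2,3) count=0: revealed 18 new [(0,1) (0,2) (0,3) (1,1) (1,2) (1,3) (1,4) (2,1) (2,2) (2,3) (2,4) (3,1) (3,2) (3,3) (3,4) (4,2) (4,3) (4,4)] -> total=18
Click 2 (2,4) count=1: revealed 0 new [(none)] -> total=18

Answer: 18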